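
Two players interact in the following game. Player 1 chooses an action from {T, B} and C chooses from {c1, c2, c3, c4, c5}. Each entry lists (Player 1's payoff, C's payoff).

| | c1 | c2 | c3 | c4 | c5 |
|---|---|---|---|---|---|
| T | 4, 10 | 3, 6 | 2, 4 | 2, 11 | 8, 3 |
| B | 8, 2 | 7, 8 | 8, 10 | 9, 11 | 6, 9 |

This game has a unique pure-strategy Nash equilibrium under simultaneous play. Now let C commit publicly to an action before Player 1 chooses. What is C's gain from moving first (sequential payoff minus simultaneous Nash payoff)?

0

Player 1 best-responds to each possible C move:
- c1: BR = B, leader payoff 2.
- c2: BR = B, leader payoff 8.
- c3: BR = B, leader payoff 10.
- c4: BR = B, leader payoff 11.
- c5: BR = T, leader payoff 3.
C's induced payoffs are 2, 8, 10, 11, 3, so C commits to c4. Subgame-perfect outcome: (B, c4) with payoffs (9, 11).
Now find the simultaneous Nash equilibrium.
Player 1's best replies: c1→B; c2→B; c3→B; c4→B; c5→T.
C's best replies: T→c4; B→c4.
The unique mutual best reply is (B, c4), giving (9, 11).
C's commitment gain: 11 − 11 = 0.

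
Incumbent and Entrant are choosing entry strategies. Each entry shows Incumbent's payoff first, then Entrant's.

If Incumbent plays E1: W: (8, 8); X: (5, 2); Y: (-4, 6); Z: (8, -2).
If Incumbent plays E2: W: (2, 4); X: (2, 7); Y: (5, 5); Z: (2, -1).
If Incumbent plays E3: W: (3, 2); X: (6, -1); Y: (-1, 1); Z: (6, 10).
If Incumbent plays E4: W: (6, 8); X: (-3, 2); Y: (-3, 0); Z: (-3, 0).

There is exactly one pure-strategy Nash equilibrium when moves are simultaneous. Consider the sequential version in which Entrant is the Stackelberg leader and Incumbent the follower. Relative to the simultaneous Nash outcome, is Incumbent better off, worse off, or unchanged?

Backward induction with Entrant moving first.
- W: Incumbent compares 8, 2, 3, 6 and picks E1; Entrant would get 8.
- X: Incumbent compares 5, 2, 6, -3 and picks E3; Entrant would get -1.
- Y: Incumbent compares -4, 5, -1, -3 and picks E2; Entrant would get 5.
- Z: Incumbent compares 8, 2, 6, -3 and picks E1; Entrant would get -2.
Entrant's induced payoffs are 8, -1, 5, -2, so Entrant commits to W. Subgame-perfect outcome: (E1, W) with payoffs (8, 8).
Now find the simultaneous Nash equilibrium.
Incumbent's best replies: W→E1; X→E3; Y→E2; Z→E1.
Entrant's best replies: E1→W; E2→X; E3→Z; E4→W.
The unique mutual best reply is (E1, W), giving (8, 8).
Incumbent earns 8 sequentially versus 8 at the Nash outcome: unchanged.

unchanged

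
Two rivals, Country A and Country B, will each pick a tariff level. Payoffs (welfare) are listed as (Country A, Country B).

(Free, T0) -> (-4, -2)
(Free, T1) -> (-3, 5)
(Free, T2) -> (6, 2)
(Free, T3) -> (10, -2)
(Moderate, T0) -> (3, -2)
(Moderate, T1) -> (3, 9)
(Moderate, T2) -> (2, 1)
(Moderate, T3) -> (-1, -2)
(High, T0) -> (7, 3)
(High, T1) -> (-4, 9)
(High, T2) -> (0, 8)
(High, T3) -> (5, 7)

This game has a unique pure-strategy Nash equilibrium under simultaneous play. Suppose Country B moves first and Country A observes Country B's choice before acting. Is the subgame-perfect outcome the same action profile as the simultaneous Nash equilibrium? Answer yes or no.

Solve by backward induction (Country B leads).
- T0 → Country A plays High (best of -4, 3, 7); Country B gets 3.
- T1 → Country A plays Moderate (best of -3, 3, -4); Country B gets 9.
- T2 → Country A plays Free (best of 6, 2, 0); Country B gets 2.
- T3 → Country A plays Free (best of 10, -1, 5); Country B gets -2.
Maximizing over 3, 9, 2, -2, Country B chooses T1. Subgame-perfect outcome: (Moderate, T1) with payoffs (3, 9).
For the simultaneous game, intersect best replies.
Country A's best replies: T0→High; T1→Moderate; T2→Free; T3→Free.
Country B's best replies: Free→T1; Moderate→T1; High→T1.
Only (Moderate, T1) has each player best-responding; Nash payoffs (3, 9).
Sequential outcome (Moderate, T1) coincides with the Nash profile (Moderate, T1).

yes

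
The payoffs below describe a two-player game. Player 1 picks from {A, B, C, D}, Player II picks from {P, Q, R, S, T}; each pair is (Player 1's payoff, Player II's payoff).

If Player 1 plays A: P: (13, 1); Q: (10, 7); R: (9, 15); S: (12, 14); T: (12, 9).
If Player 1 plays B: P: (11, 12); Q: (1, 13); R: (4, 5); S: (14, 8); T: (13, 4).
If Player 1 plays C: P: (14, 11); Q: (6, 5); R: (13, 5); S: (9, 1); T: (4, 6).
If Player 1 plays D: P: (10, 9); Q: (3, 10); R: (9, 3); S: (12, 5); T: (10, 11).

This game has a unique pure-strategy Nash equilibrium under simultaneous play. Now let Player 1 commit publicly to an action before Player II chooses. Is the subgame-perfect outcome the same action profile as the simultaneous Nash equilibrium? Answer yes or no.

Work backward from Player II's decision.
- A: Player II compares 1, 7, 15, 14, 9 and picks R; Player 1 would get 9.
- B: Player II compares 12, 13, 5, 8, 4 and picks Q; Player 1 would get 1.
- C: Player II compares 11, 5, 5, 1, 6 and picks P; Player 1 would get 14.
- D: Player II compares 9, 10, 3, 5, 11 and picks T; Player 1 would get 10.
Among 9, 1, 14, 10, the best is 14 at C. Subgame-perfect outcome: (C, P) with payoffs (14, 11).
For the simultaneous game, intersect best replies.
Player 1's best replies: P→C; Q→A; R→C; S→B; T→B.
Player II's best replies: A→R; B→Q; C→P; D→T.
The unique mutual best reply is (C, P), giving (14, 11).
Sequential outcome (C, P) coincides with the Nash profile (C, P).

yes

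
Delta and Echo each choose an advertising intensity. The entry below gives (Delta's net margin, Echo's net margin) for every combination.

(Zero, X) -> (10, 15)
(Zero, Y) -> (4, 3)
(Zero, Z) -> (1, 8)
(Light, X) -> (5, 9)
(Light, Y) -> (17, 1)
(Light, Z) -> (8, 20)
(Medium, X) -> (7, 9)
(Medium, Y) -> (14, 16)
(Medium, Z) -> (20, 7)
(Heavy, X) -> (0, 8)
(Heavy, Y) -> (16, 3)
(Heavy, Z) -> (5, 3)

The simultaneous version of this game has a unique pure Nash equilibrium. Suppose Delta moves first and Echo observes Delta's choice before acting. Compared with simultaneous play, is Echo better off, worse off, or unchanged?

Echo best-responds to each possible Delta move:
- Zero: Echo compares 15, 3, 8 and picks X; Delta would get 10.
- Light: Echo compares 9, 1, 20 and picks Z; Delta would get 8.
- Medium: Echo compares 9, 16, 7 and picks Y; Delta would get 14.
- Heavy: Echo compares 8, 3, 3 and picks X; Delta would get 0.
Maximizing over 10, 8, 14, 0, Delta chooses Medium. Subgame-perfect outcome: (Medium, Y) with payoffs (14, 16).
Now find the simultaneous Nash equilibrium.
Delta's best replies: X→Zero; Y→Light; Z→Medium.
Echo's best replies: Zero→X; Light→Z; Medium→Y; Heavy→X.
Only (Zero, X) has each player best-responding; Nash payoffs (10, 15).
Echo earns 16 sequentially versus 15 at the Nash outcome: better off.

better off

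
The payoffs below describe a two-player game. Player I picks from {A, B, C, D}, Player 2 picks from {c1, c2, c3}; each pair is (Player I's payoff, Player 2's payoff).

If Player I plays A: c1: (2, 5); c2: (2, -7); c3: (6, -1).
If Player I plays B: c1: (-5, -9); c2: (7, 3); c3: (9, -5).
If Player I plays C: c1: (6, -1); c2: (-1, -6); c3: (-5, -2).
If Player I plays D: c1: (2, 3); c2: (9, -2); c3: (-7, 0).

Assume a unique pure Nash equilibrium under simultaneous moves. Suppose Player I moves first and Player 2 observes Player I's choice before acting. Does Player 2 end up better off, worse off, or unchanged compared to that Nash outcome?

Backward induction with Player I moving first.
- A: Player 2 compares 5, -7, -1 and picks c1; Player I would get 2.
- B: Player 2 compares -9, 3, -5 and picks c2; Player I would get 7.
- C: Player 2 compares -1, -6, -2 and picks c1; Player I would get 6.
- D: Player 2 compares 3, -2, 0 and picks c1; Player I would get 2.
Player I's induced payoffs are 2, 7, 6, 2, so Player I commits to B. Subgame-perfect outcome: (B, c2) with payoffs (7, 3).
Now find the simultaneous Nash equilibrium.
Player I's best replies: c1→C; c2→D; c3→B.
Player 2's best replies: A→c1; B→c2; C→c1; D→c1.
Only (C, c1) has each player best-responding; Nash payoffs (6, -1).
Player 2 earns 3 sequentially versus -1 at the Nash outcome: better off.

better off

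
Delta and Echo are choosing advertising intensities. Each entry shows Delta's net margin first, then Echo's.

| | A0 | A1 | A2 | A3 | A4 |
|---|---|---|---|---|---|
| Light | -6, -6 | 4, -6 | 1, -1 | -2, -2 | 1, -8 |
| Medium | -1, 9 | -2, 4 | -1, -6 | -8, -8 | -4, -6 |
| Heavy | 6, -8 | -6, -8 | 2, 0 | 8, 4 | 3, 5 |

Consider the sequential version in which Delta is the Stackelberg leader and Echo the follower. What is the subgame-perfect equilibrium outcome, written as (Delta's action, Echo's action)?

Work backward from Echo's decision.
- Light → Echo plays A2 (best of -6, -6, -1, -2, -8); Delta gets 1.
- Medium → Echo plays A0 (best of 9, 4, -6, -8, -6); Delta gets -1.
- Heavy → Echo plays A4 (best of -8, -8, 0, 4, 5); Delta gets 3.
Among 1, -1, 3, the best is 3 at Heavy. Subgame-perfect outcome: (Heavy, A4) with payoffs (3, 5).

(Heavy, A4)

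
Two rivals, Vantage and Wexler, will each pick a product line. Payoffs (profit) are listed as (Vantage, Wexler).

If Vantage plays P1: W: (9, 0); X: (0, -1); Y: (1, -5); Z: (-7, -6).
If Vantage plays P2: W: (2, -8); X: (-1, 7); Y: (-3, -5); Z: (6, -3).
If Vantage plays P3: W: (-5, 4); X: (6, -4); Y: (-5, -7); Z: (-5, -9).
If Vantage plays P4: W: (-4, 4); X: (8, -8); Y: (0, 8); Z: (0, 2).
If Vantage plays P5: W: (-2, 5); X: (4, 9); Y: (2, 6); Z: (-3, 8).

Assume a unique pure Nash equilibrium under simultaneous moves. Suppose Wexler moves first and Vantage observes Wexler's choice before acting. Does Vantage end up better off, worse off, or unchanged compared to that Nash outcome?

worse off

Vantage best-responds to each possible Wexler move:
- W: BR = P1, leader payoff 0.
- X: BR = P4, leader payoff -8.
- Y: BR = P5, leader payoff 6.
- Z: BR = P2, leader payoff -3.
Maximizing over 0, -8, 6, -3, Wexler chooses Y. Subgame-perfect outcome: (P5, Y) with payoffs (2, 6).
Now find the simultaneous Nash equilibrium.
Vantage's best replies: W→P1; X→P4; Y→P5; Z→P2.
Wexler's best replies: P1→W; P2→X; P3→W; P4→Y; P5→X.
The unique mutual best reply is (P1, W), giving (9, 0).
Vantage earns 2 sequentially versus 9 at the Nash outcome: worse off.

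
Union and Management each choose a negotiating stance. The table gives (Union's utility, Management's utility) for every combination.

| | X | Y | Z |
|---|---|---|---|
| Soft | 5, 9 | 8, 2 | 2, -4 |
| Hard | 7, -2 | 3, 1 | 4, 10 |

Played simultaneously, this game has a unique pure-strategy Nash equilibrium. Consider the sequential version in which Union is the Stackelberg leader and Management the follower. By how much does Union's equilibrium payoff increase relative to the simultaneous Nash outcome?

1

Management best-responds to each possible Union move:
- Soft: Management compares 9, 2, -4 and picks X; Union would get 5.
- Hard: Management compares -2, 1, 10 and picks Z; Union would get 4.
Maximizing over 5, 4, Union chooses Soft. Subgame-perfect outcome: (Soft, X) with payoffs (5, 9).
For the simultaneous game, intersect best replies.
Union's best replies: X→Hard; Y→Soft; Z→Hard.
Management's best replies: Soft→X; Hard→Z.
Only (Hard, Z) has each player best-responding; Nash payoffs (4, 10).
Union's commitment gain: 5 − 4 = 1.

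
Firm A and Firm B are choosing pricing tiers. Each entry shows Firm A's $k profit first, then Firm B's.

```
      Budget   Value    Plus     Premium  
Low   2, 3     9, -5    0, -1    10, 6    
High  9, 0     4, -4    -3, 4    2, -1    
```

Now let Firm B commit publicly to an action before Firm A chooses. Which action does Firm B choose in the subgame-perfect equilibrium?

Work backward from Firm A's decision.
- Budget: BR = High, leader payoff 0.
- Value: BR = Low, leader payoff -5.
- Plus: BR = Low, leader payoff -1.
- Premium: BR = Low, leader payoff 6.
Firm B's induced payoffs are 0, -5, -1, 6, so Firm B commits to Premium. Subgame-perfect outcome: (Low, Premium) with payoffs (10, 6).

Premium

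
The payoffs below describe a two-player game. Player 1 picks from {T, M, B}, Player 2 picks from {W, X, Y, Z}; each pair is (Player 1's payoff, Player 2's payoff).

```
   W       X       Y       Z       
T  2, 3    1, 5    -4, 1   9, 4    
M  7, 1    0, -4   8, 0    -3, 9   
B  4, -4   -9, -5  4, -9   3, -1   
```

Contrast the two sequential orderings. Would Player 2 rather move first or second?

first

If Player 1 leads: Player 2's best replies are T→X, M→Z, B→Z; Player 1's induced payoffs 1, -3, 3; outcome (B, Z), payoffs (3, -1).
If Player 2 leads: Player 1's best replies are W→M, X→T, Y→M, Z→T; Player 2's induced payoffs 1, 5, 0, 4; outcome (T, X), payoffs (1, 5).
Player 2 gets 5 moving first and -1 moving second, so Player 2 prefers to move first.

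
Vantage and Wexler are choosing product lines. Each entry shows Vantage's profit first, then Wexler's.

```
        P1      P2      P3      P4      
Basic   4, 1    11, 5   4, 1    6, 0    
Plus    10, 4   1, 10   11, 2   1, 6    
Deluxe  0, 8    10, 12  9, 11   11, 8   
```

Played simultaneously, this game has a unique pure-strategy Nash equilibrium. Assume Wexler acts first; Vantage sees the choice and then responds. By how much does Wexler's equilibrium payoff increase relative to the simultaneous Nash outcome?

Work backward from Vantage's decision.
- P1: BR = Plus, leader payoff 4.
- P2: BR = Basic, leader payoff 5.
- P3: BR = Plus, leader payoff 2.
- P4: BR = Deluxe, leader payoff 8.
Among 4, 5, 2, 8, the best is 8 at P4. Subgame-perfect outcome: (Deluxe, P4) with payoffs (11, 8).
Now find the simultaneous Nash equilibrium.
Vantage's best replies: P1→Plus; P2→Basic; P3→Plus; P4→Deluxe.
Wexler's best replies: Basic→P2; Plus→P2; Deluxe→P2.
The unique mutual best reply is (Basic, P2), giving (11, 5).
Wexler's commitment gain: 8 − 5 = 3.

3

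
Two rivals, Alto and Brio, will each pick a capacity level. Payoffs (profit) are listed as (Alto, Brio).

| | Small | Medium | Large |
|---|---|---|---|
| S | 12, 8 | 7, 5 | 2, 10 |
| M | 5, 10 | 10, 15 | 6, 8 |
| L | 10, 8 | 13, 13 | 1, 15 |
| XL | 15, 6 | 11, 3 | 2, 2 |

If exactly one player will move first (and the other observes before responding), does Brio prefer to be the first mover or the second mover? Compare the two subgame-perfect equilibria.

first

If Alto leads: Brio's best replies are S→Large, M→Medium, L→Large, XL→Small; Alto's induced payoffs 2, 10, 1, 15; outcome (XL, Small), payoffs (15, 6).
If Brio leads: Alto's best replies are Small→XL, Medium→L, Large→M; Brio's induced payoffs 6, 13, 8; outcome (L, Medium), payoffs (13, 13).
Brio gets 13 moving first and 6 moving second, so Brio prefers to move first.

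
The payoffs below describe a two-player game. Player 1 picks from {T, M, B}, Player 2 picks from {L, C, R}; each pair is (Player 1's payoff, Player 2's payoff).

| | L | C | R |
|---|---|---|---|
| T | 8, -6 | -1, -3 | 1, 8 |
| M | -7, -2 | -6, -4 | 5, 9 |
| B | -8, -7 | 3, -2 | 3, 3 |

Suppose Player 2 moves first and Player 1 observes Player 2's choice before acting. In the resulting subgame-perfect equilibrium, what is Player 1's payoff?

Backward induction with Player 2 moving first.
- L → Player 1 plays T (best of 8, -7, -8); Player 2 gets -6.
- C → Player 1 plays B (best of -1, -6, 3); Player 2 gets -2.
- R → Player 1 plays M (best of 1, 5, 3); Player 2 gets 9.
Among -6, -2, 9, the best is 9 at R. Subgame-perfect outcome: (M, R) with payoffs (5, 9).

5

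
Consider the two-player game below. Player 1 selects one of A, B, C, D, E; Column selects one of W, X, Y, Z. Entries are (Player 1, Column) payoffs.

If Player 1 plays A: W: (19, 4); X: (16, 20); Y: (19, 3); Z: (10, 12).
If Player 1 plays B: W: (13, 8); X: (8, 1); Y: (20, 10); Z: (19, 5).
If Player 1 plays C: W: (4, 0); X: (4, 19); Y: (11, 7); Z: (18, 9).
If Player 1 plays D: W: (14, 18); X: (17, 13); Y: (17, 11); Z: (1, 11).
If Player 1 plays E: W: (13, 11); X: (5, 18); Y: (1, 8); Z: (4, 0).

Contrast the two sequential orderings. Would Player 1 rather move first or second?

first

If Player 1 leads: Column's best replies are A→X, B→Y, C→X, D→W, E→X; Player 1's induced payoffs 16, 20, 4, 14, 5; outcome (B, Y), payoffs (20, 10).
If Column leads: Player 1's best replies are W→A, X→D, Y→B, Z→B; Column's induced payoffs 4, 13, 10, 5; outcome (D, X), payoffs (17, 13).
Player 1 gets 20 moving first and 17 moving second, so Player 1 prefers to move first.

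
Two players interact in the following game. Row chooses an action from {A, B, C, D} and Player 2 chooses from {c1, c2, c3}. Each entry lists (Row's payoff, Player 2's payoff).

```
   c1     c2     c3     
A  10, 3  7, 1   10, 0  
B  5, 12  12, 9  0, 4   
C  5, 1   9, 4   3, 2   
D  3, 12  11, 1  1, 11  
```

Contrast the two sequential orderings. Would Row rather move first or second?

If Row leads: Player 2's best replies are A→c1, B→c1, C→c2, D→c1; Row's induced payoffs 10, 5, 9, 3; outcome (A, c1), payoffs (10, 3).
If Player 2 leads: Row's best replies are c1→A, c2→B, c3→A; Player 2's induced payoffs 3, 9, 0; outcome (B, c2), payoffs (12, 9).
Row gets 10 moving first and 12 moving second, so Row prefers to move second.

second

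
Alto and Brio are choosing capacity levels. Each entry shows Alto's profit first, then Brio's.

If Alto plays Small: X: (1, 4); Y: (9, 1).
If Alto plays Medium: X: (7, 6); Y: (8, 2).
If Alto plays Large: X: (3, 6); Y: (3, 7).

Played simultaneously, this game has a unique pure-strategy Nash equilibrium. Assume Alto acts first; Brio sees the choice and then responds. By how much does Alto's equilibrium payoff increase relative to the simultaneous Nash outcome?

Brio best-responds to each possible Alto move:
- Small: BR = X, leader payoff 1.
- Medium: BR = X, leader payoff 7.
- Large: BR = Y, leader payoff 3.
Alto's induced payoffs are 1, 7, 3, so Alto commits to Medium. Subgame-perfect outcome: (Medium, X) with payoffs (7, 6).
For the simultaneous game, intersect best replies.
Alto's best replies: X→Medium; Y→Small.
Brio's best replies: Small→X; Medium→X; Large→Y.
The unique mutual best reply is (Medium, X), giving (7, 6).
Alto's commitment gain: 7 − 7 = 0.

0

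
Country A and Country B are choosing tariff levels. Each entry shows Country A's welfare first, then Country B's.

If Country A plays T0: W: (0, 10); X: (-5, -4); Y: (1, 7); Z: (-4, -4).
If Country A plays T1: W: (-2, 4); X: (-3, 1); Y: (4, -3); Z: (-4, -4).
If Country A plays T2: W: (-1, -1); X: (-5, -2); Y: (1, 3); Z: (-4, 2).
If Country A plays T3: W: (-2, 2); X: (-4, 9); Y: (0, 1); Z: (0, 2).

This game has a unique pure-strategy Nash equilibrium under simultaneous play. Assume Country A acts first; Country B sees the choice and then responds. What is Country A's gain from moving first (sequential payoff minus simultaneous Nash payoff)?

Country B best-responds to each possible Country A move:
- T0 → Country B plays W (best of 10, -4, 7, -4); Country A gets 0.
- T1 → Country B plays W (best of 4, 1, -3, -4); Country A gets -2.
- T2 → Country B plays Y (best of -1, -2, 3, 2); Country A gets 1.
- T3 → Country B plays X (best of 2, 9, 1, 2); Country A gets -4.
Country A's induced payoffs are 0, -2, 1, -4, so Country A commits to T2. Subgame-perfect outcome: (T2, Y) with payoffs (1, 3).
Under simultaneous play:
Country A's best replies: W→T0; X→T1; Y→T1; Z→T3.
Country B's best replies: T0→W; T1→W; T2→Y; T3→X.
Only (T0, W) has each player best-responding; Nash payoffs (0, 10).
Country A's commitment gain: 1 − 0 = 1.

1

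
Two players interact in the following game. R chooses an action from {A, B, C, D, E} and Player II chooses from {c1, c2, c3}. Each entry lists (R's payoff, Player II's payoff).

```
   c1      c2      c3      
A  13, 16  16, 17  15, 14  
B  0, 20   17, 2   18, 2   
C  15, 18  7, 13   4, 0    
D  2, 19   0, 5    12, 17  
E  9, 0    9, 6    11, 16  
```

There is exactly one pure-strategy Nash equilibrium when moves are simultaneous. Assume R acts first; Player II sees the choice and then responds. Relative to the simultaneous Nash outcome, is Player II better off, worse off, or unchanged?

worse off

Backward induction with R moving first.
- A: BR = c2, leader payoff 16.
- B: BR = c1, leader payoff 0.
- C: BR = c1, leader payoff 15.
- D: BR = c1, leader payoff 2.
- E: BR = c3, leader payoff 11.
R's induced payoffs are 16, 0, 15, 2, 11, so R commits to A. Subgame-perfect outcome: (A, c2) with payoffs (16, 17).
Now find the simultaneous Nash equilibrium.
R's best replies: c1→C; c2→B; c3→B.
Player II's best replies: A→c2; B→c1; C→c1; D→c1; E→c3.
Only (C, c1) has each player best-responding; Nash payoffs (15, 18).
Player II earns 17 sequentially versus 18 at the Nash outcome: worse off.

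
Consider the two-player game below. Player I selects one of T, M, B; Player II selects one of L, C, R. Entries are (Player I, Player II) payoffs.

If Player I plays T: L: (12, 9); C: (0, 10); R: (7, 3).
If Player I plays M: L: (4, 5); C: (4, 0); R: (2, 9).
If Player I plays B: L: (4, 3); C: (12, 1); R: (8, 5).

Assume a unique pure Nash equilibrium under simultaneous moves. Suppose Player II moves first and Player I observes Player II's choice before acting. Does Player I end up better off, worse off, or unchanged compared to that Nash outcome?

Solve by backward induction (Player II leads).
- L: BR = T, leader payoff 9.
- C: BR = B, leader payoff 1.
- R: BR = B, leader payoff 5.
Among 9, 1, 5, the best is 9 at L. Subgame-perfect outcome: (T, L) with payoffs (12, 9).
Under simultaneous play:
Player I's best replies: L→T; C→B; R→B.
Player II's best replies: T→C; M→R; B→R.
The unique mutual best reply is (B, R), giving (8, 5).
Player I earns 12 sequentially versus 8 at the Nash outcome: better off.

better off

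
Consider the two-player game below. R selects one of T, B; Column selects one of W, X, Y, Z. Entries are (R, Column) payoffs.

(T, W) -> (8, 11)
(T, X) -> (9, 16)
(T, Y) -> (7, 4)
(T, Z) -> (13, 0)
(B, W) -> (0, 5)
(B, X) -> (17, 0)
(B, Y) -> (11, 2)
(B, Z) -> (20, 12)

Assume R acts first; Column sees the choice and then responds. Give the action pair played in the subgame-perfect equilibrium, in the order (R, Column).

Solve by backward induction (R leads).
- T → Column plays X (best of 11, 16, 4, 0); R gets 9.
- B → Column plays Z (best of 5, 0, 2, 12); R gets 20.
R's induced payoffs are 9, 20, so R commits to B. Subgame-perfect outcome: (B, Z) with payoffs (20, 12).

(B, Z)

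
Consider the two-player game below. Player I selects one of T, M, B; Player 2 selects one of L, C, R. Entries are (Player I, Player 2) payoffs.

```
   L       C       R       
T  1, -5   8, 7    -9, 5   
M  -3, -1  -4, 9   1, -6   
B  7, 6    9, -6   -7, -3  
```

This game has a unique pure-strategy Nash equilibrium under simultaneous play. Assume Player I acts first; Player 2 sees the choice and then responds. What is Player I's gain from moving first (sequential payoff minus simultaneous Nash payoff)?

1

Player 2 best-responds to each possible Player I move:
- T: BR = C, leader payoff 8.
- M: BR = C, leader payoff -4.
- B: BR = L, leader payoff 7.
Maximizing over 8, -4, 7, Player I chooses T. Subgame-perfect outcome: (T, C) with payoffs (8, 7).
Now find the simultaneous Nash equilibrium.
Player I's best replies: L→B; C→B; R→M.
Player 2's best replies: T→C; M→C; B→L.
Only (B, L) has each player best-responding; Nash payoffs (7, 6).
Player I's commitment gain: 8 − 7 = 1.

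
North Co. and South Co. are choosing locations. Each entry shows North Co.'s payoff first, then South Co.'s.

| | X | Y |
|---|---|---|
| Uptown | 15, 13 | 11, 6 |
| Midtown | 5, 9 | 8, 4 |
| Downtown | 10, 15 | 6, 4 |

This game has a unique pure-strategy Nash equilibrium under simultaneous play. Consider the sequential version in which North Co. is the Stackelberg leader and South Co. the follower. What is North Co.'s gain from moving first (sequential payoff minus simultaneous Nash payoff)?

0

South Co. best-responds to each possible North Co. move:
- Uptown → South Co. plays X (best of 13, 6); North Co. gets 15.
- Midtown → South Co. plays X (best of 9, 4); North Co. gets 5.
- Downtown → South Co. plays X (best of 15, 4); North Co. gets 10.
North Co.'s induced payoffs are 15, 5, 10, so North Co. commits to Uptown. Subgame-perfect outcome: (Uptown, X) with payoffs (15, 13).
Now find the simultaneous Nash equilibrium.
North Co.'s best replies: X→Uptown; Y→Uptown.
South Co.'s best replies: Uptown→X; Midtown→X; Downtown→X.
The unique mutual best reply is (Uptown, X), giving (15, 13).
North Co.'s commitment gain: 15 − 15 = 0.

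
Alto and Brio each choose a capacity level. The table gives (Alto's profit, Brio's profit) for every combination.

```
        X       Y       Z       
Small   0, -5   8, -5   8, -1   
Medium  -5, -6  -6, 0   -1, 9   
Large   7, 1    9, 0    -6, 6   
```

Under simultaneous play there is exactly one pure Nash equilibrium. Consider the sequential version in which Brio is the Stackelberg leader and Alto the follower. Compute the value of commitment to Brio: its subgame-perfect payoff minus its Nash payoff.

2

Backward induction with Brio moving first.
- X: Alto compares 0, -5, 7 and picks Large; Brio would get 1.
- Y: Alto compares 8, -6, 9 and picks Large; Brio would get 0.
- Z: Alto compares 8, -1, -6 and picks Small; Brio would get -1.
Maximizing over 1, 0, -1, Brio chooses X. Subgame-perfect outcome: (Large, X) with payoffs (7, 1).
Now find the simultaneous Nash equilibrium.
Alto's best replies: X→Large; Y→Large; Z→Small.
Brio's best replies: Small→Z; Medium→Z; Large→Z.
Only (Small, Z) has each player best-responding; Nash payoffs (8, -1).
Brio's commitment gain: 1 − -1 = 2.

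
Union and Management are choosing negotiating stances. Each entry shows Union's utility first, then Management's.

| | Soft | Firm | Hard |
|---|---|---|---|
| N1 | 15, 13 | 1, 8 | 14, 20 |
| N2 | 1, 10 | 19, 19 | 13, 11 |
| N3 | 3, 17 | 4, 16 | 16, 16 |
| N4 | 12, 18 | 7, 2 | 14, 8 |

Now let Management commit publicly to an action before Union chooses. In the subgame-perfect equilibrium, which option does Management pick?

Backward induction with Management moving first.
- Soft: BR = N1, leader payoff 13.
- Firm: BR = N2, leader payoff 19.
- Hard: BR = N3, leader payoff 16.
Among 13, 19, 16, the best is 19 at Firm. Subgame-perfect outcome: (N2, Firm) with payoffs (19, 19).

Firm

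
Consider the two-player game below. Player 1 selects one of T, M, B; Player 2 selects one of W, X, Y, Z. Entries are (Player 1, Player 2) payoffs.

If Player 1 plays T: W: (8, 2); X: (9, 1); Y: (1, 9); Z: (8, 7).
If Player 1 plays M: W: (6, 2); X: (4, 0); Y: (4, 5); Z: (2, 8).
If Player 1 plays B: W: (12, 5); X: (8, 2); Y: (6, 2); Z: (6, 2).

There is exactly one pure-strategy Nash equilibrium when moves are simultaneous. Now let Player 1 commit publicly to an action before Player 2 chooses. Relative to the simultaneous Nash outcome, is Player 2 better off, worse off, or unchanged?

unchanged

Work backward from Player 2's decision.
- T: Player 2 compares 2, 1, 9, 7 and picks Y; Player 1 would get 1.
- M: Player 2 compares 2, 0, 5, 8 and picks Z; Player 1 would get 2.
- B: Player 2 compares 5, 2, 2, 2 and picks W; Player 1 would get 12.
Among 1, 2, 12, the best is 12 at B. Subgame-perfect outcome: (B, W) with payoffs (12, 5).
Now find the simultaneous Nash equilibrium.
Player 1's best replies: W→B; X→T; Y→B; Z→T.
Player 2's best replies: T→Y; M→Z; B→W.
Only (B, W) has each player best-responding; Nash payoffs (12, 5).
Player 2 earns 5 sequentially versus 5 at the Nash outcome: unchanged.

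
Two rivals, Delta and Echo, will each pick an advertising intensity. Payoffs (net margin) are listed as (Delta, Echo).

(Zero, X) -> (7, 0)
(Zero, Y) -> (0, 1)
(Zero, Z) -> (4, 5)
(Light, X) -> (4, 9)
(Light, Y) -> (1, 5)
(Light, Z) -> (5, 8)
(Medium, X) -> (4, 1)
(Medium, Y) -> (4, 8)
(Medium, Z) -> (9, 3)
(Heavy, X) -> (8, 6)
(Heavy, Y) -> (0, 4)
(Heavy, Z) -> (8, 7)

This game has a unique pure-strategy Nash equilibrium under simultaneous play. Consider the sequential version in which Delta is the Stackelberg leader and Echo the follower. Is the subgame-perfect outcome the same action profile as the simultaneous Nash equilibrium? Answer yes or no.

Work backward from Echo's decision.
- Zero → Echo plays Z (best of 0, 1, 5); Delta gets 4.
- Light → Echo plays X (best of 9, 5, 8); Delta gets 4.
- Medium → Echo plays Y (best of 1, 8, 3); Delta gets 4.
- Heavy → Echo plays Z (best of 6, 4, 7); Delta gets 8.
Among 4, 4, 4, 8, the best is 8 at Heavy. Subgame-perfect outcome: (Heavy, Z) with payoffs (8, 7).
Now find the simultaneous Nash equilibrium.
Delta's best replies: X→Heavy; Y→Medium; Z→Medium.
Echo's best replies: Zero→Z; Light→X; Medium→Y; Heavy→Z.
The unique mutual best reply is (Medium, Y), giving (4, 8).
Sequential outcome (Heavy, Z) differs from the Nash profile (Medium, Y).

no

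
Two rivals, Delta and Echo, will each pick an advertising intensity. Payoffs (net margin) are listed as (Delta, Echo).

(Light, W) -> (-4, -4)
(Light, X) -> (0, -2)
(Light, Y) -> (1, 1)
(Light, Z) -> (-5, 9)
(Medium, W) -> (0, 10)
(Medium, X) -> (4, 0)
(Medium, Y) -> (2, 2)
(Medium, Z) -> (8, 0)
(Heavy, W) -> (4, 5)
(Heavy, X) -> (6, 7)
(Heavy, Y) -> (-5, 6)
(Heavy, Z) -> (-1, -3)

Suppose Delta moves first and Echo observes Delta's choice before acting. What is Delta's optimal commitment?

Solve by backward induction (Delta leads).
- Light: Echo compares -4, -2, 1, 9 and picks Z; Delta would get -5.
- Medium: Echo compares 10, 0, 2, 0 and picks W; Delta would get 0.
- Heavy: Echo compares 5, 7, 6, -3 and picks X; Delta would get 6.
Among -5, 0, 6, the best is 6 at Heavy. Subgame-perfect outcome: (Heavy, X) with payoffs (6, 7).

Heavy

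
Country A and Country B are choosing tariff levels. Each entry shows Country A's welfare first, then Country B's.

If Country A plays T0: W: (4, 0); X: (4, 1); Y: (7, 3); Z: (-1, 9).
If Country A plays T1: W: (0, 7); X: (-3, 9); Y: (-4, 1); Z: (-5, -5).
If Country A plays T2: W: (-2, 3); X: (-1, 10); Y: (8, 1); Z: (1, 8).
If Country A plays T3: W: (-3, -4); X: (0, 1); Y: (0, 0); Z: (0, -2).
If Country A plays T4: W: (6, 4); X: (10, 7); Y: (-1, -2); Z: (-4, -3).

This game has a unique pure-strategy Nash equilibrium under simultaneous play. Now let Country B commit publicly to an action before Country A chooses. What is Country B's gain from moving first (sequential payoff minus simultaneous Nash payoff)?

Country A best-responds to each possible Country B move:
- W: Country A compares 4, 0, -2, -3, 6 and picks T4; Country B would get 4.
- X: Country A compares 4, -3, -1, 0, 10 and picks T4; Country B would get 7.
- Y: Country A compares 7, -4, 8, 0, -1 and picks T2; Country B would get 1.
- Z: Country A compares -1, -5, 1, 0, -4 and picks T2; Country B would get 8.
Country B's induced payoffs are 4, 7, 1, 8, so Country B commits to Z. Subgame-perfect outcome: (T2, Z) with payoffs (1, 8).
For the simultaneous game, intersect best replies.
Country A's best replies: W→T4; X→T4; Y→T2; Z→T2.
Country B's best replies: T0→Z; T1→X; T2→X; T3→X; T4→X.
Only (T4, X) has each player best-responding; Nash payoffs (10, 7).
Country B's commitment gain: 8 − 7 = 1.

1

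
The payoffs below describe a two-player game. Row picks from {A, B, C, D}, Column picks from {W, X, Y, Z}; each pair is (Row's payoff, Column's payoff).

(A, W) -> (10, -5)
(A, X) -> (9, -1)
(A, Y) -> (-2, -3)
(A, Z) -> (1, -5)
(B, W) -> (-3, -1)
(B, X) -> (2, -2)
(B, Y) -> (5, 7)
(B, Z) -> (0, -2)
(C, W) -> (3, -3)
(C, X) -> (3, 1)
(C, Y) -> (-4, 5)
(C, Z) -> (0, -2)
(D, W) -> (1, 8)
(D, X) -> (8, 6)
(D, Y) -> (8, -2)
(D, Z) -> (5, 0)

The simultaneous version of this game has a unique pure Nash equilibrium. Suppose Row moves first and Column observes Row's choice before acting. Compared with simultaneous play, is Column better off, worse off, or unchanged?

Solve by backward induction (Row leads).
- A: Column compares -5, -1, -3, -5 and picks X; Row would get 9.
- B: Column compares -1, -2, 7, -2 and picks Y; Row would get 5.
- C: Column compares -3, 1, 5, -2 and picks Y; Row would get -4.
- D: Column compares 8, 6, -2, 0 and picks W; Row would get 1.
Among 9, 5, -4, 1, the best is 9 at A. Subgame-perfect outcome: (A, X) with payoffs (9, -1).
Under simultaneous play:
Row's best replies: W→A; X→A; Y→D; Z→D.
Column's best replies: A→X; B→Y; C→Y; D→W.
The unique mutual best reply is (A, X), giving (9, -1).
Column earns -1 sequentially versus -1 at the Nash outcome: unchanged.

unchanged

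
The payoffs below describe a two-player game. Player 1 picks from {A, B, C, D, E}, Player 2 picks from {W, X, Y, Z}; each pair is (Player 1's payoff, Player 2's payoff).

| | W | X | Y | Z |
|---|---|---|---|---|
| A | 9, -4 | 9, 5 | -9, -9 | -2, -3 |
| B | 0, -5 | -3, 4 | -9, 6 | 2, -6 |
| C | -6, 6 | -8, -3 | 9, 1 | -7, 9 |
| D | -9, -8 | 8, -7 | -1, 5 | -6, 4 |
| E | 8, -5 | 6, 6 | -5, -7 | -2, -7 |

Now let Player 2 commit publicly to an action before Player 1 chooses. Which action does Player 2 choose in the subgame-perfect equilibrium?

Work backward from Player 1's decision.
- W: Player 1 compares 9, 0, -6, -9, 8 and picks A; Player 2 would get -4.
- X: Player 1 compares 9, -3, -8, 8, 6 and picks A; Player 2 would get 5.
- Y: Player 1 compares -9, -9, 9, -1, -5 and picks C; Player 2 would get 1.
- Z: Player 1 compares -2, 2, -7, -6, -2 and picks B; Player 2 would get -6.
Among -4, 5, 1, -6, the best is 5 at X. Subgame-perfect outcome: (A, X) with payoffs (9, 5).

X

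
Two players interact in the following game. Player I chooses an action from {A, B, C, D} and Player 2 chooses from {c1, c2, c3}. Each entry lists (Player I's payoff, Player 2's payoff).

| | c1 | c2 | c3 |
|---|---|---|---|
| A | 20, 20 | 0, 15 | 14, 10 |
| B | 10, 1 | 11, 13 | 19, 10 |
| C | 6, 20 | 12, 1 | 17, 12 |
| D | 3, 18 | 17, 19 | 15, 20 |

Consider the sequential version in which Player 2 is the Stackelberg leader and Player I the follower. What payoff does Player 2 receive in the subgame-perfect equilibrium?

20

Work backward from Player I's decision.
- c1: BR = A, leader payoff 20.
- c2: BR = D, leader payoff 19.
- c3: BR = B, leader payoff 10.
Among 20, 19, 10, the best is 20 at c1. Subgame-perfect outcome: (A, c1) with payoffs (20, 20).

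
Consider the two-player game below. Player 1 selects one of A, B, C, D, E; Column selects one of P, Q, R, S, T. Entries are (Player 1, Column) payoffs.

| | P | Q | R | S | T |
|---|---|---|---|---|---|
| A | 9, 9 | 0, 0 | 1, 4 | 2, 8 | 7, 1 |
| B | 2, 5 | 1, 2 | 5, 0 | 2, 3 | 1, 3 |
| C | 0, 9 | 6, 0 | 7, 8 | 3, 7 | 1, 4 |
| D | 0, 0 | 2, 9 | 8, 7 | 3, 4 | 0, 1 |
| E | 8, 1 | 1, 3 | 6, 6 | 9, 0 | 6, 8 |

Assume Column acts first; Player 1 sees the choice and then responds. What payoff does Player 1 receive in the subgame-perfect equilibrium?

Backward induction with Column moving first.
- P → Player 1 plays A (best of 9, 2, 0, 0, 8); Column gets 9.
- Q → Player 1 plays C (best of 0, 1, 6, 2, 1); Column gets 0.
- R → Player 1 plays D (best of 1, 5, 7, 8, 6); Column gets 7.
- S → Player 1 plays E (best of 2, 2, 3, 3, 9); Column gets 0.
- T → Player 1 plays A (best of 7, 1, 1, 0, 6); Column gets 1.
Column's induced payoffs are 9, 0, 7, 0, 1, so Column commits to P. Subgame-perfect outcome: (A, P) with payoffs (9, 9).

9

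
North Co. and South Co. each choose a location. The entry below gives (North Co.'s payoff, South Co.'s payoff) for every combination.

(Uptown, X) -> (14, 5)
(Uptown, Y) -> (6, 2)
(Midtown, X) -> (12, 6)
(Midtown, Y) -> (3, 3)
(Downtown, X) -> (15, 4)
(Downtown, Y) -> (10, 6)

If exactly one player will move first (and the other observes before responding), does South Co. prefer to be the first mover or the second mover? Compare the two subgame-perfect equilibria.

first

If North Co. leads: South Co.'s best replies are Uptown→X, Midtown→X, Downtown→Y; North Co.'s induced payoffs 14, 12, 10; outcome (Uptown, X), payoffs (14, 5).
If South Co. leads: North Co.'s best replies are X→Downtown, Y→Downtown; South Co.'s induced payoffs 4, 6; outcome (Downtown, Y), payoffs (10, 6).
South Co. gets 6 moving first and 5 moving second, so South Co. prefers to move first.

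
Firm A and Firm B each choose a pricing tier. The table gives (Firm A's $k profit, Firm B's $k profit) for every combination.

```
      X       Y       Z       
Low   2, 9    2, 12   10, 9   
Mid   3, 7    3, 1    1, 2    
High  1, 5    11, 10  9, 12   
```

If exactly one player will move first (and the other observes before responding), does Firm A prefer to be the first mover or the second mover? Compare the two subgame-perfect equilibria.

If Firm A leads: Firm B's best replies are Low→Y, Mid→X, High→Z; Firm A's induced payoffs 2, 3, 9; outcome (High, Z), payoffs (9, 12).
If Firm B leads: Firm A's best replies are X→Mid, Y→High, Z→Low; Firm B's induced payoffs 7, 10, 9; outcome (High, Y), payoffs (11, 10).
Firm A gets 9 moving first and 11 moving second, so Firm A prefers to move second.

second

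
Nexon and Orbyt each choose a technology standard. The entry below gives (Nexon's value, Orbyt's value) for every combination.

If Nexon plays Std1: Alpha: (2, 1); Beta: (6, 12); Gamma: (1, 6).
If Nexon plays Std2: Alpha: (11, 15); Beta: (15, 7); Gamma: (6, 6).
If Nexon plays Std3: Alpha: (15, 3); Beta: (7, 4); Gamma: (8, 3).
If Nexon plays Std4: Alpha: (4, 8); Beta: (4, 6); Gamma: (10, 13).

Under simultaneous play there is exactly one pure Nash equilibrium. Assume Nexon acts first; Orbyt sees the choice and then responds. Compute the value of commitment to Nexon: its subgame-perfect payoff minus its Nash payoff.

1

Backward induction with Nexon moving first.
- Std1 → Orbyt plays Beta (best of 1, 12, 6); Nexon gets 6.
- Std2 → Orbyt plays Alpha (best of 15, 7, 6); Nexon gets 11.
- Std3 → Orbyt plays Beta (best of 3, 4, 3); Nexon gets 7.
- Std4 → Orbyt plays Gamma (best of 8, 6, 13); Nexon gets 10.
Among 6, 11, 7, 10, the best is 11 at Std2. Subgame-perfect outcome: (Std2, Alpha) with payoffs (11, 15).
Under simultaneous play:
Nexon's best replies: Alpha→Std3; Beta→Std2; Gamma→Std4.
Orbyt's best replies: Std1→Beta; Std2→Alpha; Std3→Beta; Std4→Gamma.
Only (Std4, Gamma) has each player best-responding; Nash payoffs (10, 13).
Nexon's commitment gain: 11 − 10 = 1.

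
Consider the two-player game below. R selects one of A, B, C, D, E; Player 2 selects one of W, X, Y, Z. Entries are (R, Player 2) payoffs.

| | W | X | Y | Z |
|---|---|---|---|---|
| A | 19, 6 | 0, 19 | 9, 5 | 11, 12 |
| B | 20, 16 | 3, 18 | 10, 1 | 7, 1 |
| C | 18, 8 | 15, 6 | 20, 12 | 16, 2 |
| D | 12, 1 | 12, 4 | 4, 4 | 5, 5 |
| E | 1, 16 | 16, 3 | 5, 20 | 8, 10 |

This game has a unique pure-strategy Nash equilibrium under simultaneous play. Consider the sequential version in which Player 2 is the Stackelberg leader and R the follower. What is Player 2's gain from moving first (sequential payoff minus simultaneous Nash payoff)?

R best-responds to each possible Player 2 move:
- W: BR = B, leader payoff 16.
- X: BR = E, leader payoff 3.
- Y: BR = C, leader payoff 12.
- Z: BR = C, leader payoff 2.
Maximizing over 16, 3, 12, 2, Player 2 chooses W. Subgame-perfect outcome: (B, W) with payoffs (20, 16).
For the simultaneous game, intersect best replies.
R's best replies: W→B; X→E; Y→C; Z→C.
Player 2's best replies: A→X; B→X; C→Y; D→Z; E→Y.
The unique mutual best reply is (C, Y), giving (20, 12).
Player 2's commitment gain: 16 − 12 = 4.

4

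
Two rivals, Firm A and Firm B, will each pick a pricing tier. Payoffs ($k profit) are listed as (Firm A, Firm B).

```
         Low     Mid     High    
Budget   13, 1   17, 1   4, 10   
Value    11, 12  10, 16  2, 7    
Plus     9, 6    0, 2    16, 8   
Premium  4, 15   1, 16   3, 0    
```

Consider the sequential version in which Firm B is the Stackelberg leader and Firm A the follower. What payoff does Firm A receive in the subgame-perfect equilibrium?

Work backward from Firm A's decision.
- Low: BR = Budget, leader payoff 1.
- Mid: BR = Budget, leader payoff 1.
- High: BR = Plus, leader payoff 8.
Maximizing over 1, 1, 8, Firm B chooses High. Subgame-perfect outcome: (Plus, High) with payoffs (16, 8).

16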